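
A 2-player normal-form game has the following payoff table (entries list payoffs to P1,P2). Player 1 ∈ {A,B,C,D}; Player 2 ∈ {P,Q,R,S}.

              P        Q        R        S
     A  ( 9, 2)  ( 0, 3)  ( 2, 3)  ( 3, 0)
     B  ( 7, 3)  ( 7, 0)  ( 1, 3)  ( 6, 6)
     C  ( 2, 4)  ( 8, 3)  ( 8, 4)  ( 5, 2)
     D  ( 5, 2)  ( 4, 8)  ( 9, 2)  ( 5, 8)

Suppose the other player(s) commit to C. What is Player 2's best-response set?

u_2(P vs C) = 4
u_2(Q vs C) = 3
u_2(R vs C) = 4
u_2(S vs C) = 2
max payoff 4 at {P,R}

BR_2 = {P,R}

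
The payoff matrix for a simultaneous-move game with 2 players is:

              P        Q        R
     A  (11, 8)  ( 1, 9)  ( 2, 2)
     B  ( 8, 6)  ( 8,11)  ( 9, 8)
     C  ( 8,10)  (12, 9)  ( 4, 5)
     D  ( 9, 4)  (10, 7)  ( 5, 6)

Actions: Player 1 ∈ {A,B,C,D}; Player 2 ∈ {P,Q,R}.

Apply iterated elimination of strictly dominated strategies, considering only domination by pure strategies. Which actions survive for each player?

IESDS → P1:{A,C,D} P2:{P,Q}

P2 drop R (Q beats it: A:9>2 B:11>8 C:9>5 D:7>6)
P1 drop B (D beats it: P:9>8 Q:10>8)
P1→{A,C,D} P2→{P,Q}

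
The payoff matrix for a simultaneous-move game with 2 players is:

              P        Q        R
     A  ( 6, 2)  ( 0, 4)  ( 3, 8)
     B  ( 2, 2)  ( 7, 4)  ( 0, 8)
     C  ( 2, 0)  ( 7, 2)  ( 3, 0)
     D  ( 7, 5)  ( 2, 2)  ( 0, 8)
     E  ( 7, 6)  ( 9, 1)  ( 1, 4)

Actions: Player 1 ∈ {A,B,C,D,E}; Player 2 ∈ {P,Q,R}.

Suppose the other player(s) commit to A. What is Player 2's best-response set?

BR_2 = {R}

u_2(P vs A) = 2
u_2(Q vs A) = 4
u_2(R vs A) = 8
max payoff 8 at {R}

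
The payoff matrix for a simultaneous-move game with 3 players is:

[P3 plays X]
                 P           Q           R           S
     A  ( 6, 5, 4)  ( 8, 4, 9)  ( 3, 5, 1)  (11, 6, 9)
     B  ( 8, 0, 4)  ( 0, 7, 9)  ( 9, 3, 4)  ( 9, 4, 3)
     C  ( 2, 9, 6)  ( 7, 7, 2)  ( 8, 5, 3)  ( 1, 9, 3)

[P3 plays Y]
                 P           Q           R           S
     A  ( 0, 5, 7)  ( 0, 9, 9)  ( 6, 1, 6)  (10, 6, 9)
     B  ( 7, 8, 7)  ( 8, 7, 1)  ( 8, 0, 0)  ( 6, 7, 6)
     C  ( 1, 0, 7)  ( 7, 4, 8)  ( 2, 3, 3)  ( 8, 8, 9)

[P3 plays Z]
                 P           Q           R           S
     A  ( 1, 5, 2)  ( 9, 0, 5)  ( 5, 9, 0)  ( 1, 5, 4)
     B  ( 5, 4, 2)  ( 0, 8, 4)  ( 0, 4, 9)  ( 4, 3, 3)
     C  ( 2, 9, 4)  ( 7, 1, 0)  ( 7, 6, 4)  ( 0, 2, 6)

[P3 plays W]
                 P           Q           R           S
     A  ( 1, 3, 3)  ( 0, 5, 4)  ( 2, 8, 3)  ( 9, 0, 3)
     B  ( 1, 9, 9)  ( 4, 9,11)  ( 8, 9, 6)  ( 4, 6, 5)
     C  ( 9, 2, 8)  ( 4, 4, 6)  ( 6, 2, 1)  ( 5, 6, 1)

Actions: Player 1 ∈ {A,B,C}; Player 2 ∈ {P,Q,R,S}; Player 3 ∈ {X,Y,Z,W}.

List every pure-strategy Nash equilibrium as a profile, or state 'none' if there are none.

Nash profiles: (A,S,X), (B,Q,W)

(A,P,X): not NE [P1→B gives 8>6; P2→S gives 6>5; P3→Y gives 7>4]
(A,P,Y): not NE [P1→B gives 7>0; P2→Q gives 9>5]
(A,P,Z): not NE [P1→B gives 5>1; P2→R gives 9>5; P3→Y gives 7>2]
(A,P,W): not NE [P1→C gives 9>1; P2→R gives 8>3; P3→Y gives 7>3]
(A,Q,X): not NE [P2→S gives 6>4]
(A,Q,Y): not NE [P1→B gives 8>0]
(A,Q,Z): not NE [P2→R gives 9>0; P3→Y gives 9>5]
(A,Q,W): not NE [P1→C gives 4>0; P2→R gives 8>5; P3→Y gives 9>4]
(A,R,X): not NE [P1→B gives 9>3; P2→S gives 6>5; P3→Y gives 6>1]
(A,R,Y): not NE [P1→B gives 8>6; P2→Q gives 9>1]
(A,R,Z): not NE [P1→C gives 7>5; P3→Y gives 6>0]
(A,R,W): not NE [P1→B gives 8>2; P3→Y gives 6>3]
(A,S,X): NE
(A,S,Y): not NE [P2→Q gives 9>6]
(A,S,Z): not NE [P1→B gives 4>1; P2→R gives 9>5; P3→Y gives 9>4]
(A,S,W): not NE [P2→R gives 8>0; P3→Y gives 9>3]
(B,P,X): not NE [P2→Q gives 7>0; P3→W gives 9>4]
(B,P,Y): not NE [P3→W gives 9>7]
(B,P,Z): not NE [P2→Q gives 8>4; P3→W gives 9>2]
(B,P,W): not NE [P1→C gives 9>1]
(B,Q,X): not NE [P1→A gives 8>0; P3→W gives 11>9]
(B,Q,Y): not NE [P2→P gives 8>7; P3→W gives 11>1]
(B,Q,Z): not NE [P1→A gives 9>0; P3→W gives 11>4]
(B,Q,W): NE
(B,R,X): not NE [P2→Q gives 7>3; P3→Z gives 9>4]
(B,R,Y): not NE [P2→P gives 8>0; P3→Z gives 9>0]
(B,R,Z): not NE [P1→C gives 7>0; P2→Q gives 8>4]
(B,R,W): not NE [P3→Z gives 9>6]
(B,S,X): not NE [P1→A gives 11>9; P2→Q gives 7>4; P3→Y gives 6>3]
(B,S,Y): not NE [P1→A gives 10>6; P2→P gives 8>7]
(B,S,Z): not NE [P2→Q gives 8>3; P3→Y gives 6>3]
(B,S,W): not NE [P1→A gives 9>4; P2→R gives 9>6; P3→Y gives 6>5]
(C,P,X): not NE [P1→B gives 8>2; P3→W gives 8>6]
(C,P,Y): not NE [P1→B gives 7>1; P2→S gives 8>0; P3→W gives 8>7]
(C,P,Z): not NE [P1→B gives 5>2; P3→W gives 8>4]
(C,P,W): not NE [P2→S gives 6>2]
(C,Q,X): not NE [P1→A gives 8>7; P2→S gives 9>7; P3→Y gives 8>2]
(C,Q,Y): not NE [P1→B gives 8>7; P2→S gives 8>4]
(C,Q,Z): not NE [P1→A gives 9>7; P2→P gives 9>1; P3→Y gives 8>0]
(C,Q,W): not NE [P2→S gives 6>4; P3→Y gives 8>6]
(C,R,X): not NE [P1→B gives 9>8; P2→S gives 9>5; P3→Z gives 4>3]
(C,R,Y): not NE [P1→B gives 8>2; P2→S gives 8>3; P3→Z gives 4>3]
(C,R,Z): not NE [P2→P gives 9>6]
(C,R,W): not NE [P1→B gives 8>6; P2→S gives 6>2; P3→Z gives 4>1]
(C,S,X): not NE [P1→A gives 11>1; P3→Y gives 9>3]
(C,S,Y): not NE [P1→A gives 10>8]
(C,S,Z): not NE [P1→B gives 4>0; P2→P gives 9>2; P3→Y gives 9>6]
(C,S,W): not NE [P1→A gives 9>5; P3→Y gives 9>1]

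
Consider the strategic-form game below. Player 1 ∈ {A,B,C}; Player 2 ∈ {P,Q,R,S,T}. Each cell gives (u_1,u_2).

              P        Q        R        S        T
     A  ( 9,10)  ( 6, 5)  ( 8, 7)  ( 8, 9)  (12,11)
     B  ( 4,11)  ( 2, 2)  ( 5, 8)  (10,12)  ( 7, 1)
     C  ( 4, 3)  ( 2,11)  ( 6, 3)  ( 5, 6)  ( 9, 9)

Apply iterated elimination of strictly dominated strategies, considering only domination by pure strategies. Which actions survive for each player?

P1 drop C (A beats it: P:9>4 Q:6>2 R:8>6 S:8>5 T:12>9)
P2 drop Q (P beats it: A:10>5 B:11>2)
P2 drop R (P beats it: A:10>7 B:11>8)
P1→{A,B} P2→{P,S,T}

Remaining: P1:{A,B} P2:{P,S,T}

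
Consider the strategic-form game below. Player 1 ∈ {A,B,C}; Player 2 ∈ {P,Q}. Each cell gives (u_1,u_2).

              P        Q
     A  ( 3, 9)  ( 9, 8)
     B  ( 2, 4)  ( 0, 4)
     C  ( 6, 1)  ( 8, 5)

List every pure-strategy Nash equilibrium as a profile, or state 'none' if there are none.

PSNE: ∅

(A,P): not NE [P1→C gives 6>3]
(A,Q): not NE [P2→P gives 9>8]
(B,P): not NE [P1→C gives 6>2]
(B,Q): not NE [P1→A gives 9>0]
(C,P): not NE [P2→Q gives 5>1]
(C,Q): not NE [P1→A gives 9>8]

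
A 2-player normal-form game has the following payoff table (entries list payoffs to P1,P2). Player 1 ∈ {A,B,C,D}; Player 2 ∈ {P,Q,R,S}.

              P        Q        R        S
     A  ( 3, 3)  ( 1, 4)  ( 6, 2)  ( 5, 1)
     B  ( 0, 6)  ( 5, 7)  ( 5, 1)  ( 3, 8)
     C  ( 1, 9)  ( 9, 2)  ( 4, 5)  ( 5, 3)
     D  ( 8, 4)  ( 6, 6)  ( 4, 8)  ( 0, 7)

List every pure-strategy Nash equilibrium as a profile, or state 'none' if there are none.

PSNE: ∅

(A,P): not NE [P1→D gives 8>3; P2→Q gives 4>3]
(A,Q): not NE [P1→C gives 9>1]
(A,R): not NE [P2→Q gives 4>2]
(A,S): not NE [P2→Q gives 4>1]
(B,P): not NE [P1→D gives 8>0; P2→S gives 8>6]
(B,Q): not NE [P1→C gives 9>5; P2→S gives 8>7]
(B,R): not NE [P1→A gives 6>5; P2→S gives 8>1]
(B,S): not NE [P1→C gives 5>3]
(C,P): not NE [P1→D gives 8>1]
(C,Q): not NE [P2→P gives 9>2]
(C,R): not NE [P1→A gives 6>4; P2→P gives 9>5]
(C,S): not NE [P2→P gives 9>3]
(D,P): not NE [P2→R gives 8>4]
(D,Q): not NE [P1→C gives 9>6; P2→R gives 8>6]
(D,R): not NE [P1→A gives 6>4]
(D,S): not NE [P1→C gives 5>0; P2→R gives 8>7]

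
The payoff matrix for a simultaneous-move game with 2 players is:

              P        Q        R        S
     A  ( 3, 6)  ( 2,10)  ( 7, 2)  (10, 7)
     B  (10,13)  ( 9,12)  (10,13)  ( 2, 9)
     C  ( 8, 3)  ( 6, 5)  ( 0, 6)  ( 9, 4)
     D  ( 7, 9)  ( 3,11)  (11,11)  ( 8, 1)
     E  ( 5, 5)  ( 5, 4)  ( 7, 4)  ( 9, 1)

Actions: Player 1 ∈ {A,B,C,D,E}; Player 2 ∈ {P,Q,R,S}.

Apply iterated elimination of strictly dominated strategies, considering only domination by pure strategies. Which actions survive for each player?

IESDS → P1:{B,D} P2:{P,Q,R}

P2 drop S (Q beats it: A:10>7 B:12>9 C:5>4 D:11>1 E:4>1)
P1 drop A (B beats it: P:10>3 Q:9>2 R:10>7)
P1 drop C (B beats it: P:10>8 Q:9>6 R:10>0)
P1 drop E (B beats it: P:10>5 Q:9>5 R:10>7)
P1→{B,D} P2→{P,Q,R}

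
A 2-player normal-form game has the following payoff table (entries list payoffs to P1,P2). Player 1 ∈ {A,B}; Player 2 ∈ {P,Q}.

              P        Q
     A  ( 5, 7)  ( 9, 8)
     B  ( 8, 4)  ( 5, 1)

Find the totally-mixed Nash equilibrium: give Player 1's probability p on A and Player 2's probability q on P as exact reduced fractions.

P1 indiff ⇒ q·5+(1-q)·9 = q·8+(1-q)·5 ⇒ q(-3) = (1-q)(-4) ⇒ q = 4/7
P2 indiff ⇒ p·7+(1-p)·4 = p·8+(1-p)·1 ⇒ p(-1) = (1-p)(-3) ⇒ p = 3/4

P1 mixes 3/4 on A; P2 mixes 4/7 on P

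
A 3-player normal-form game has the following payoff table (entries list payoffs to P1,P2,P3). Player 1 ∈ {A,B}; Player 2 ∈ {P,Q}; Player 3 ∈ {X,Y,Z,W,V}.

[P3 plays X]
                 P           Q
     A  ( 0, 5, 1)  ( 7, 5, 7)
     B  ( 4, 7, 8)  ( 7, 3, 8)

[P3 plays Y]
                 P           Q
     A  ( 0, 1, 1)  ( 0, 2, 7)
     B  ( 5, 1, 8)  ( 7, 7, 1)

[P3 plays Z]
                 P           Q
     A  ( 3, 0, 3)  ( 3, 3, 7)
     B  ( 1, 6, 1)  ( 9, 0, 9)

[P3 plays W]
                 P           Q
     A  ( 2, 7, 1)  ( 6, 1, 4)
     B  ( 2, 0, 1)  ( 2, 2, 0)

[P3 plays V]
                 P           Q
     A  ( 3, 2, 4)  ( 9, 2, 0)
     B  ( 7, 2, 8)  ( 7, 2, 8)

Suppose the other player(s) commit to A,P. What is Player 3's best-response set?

BR_3 = {V}

u_3(X vs A,P) = 1
u_3(Y vs A,P) = 1
u_3(Z vs A,P) = 3
u_3(W vs A,P) = 1
u_3(V vs A,P) = 4
max payoff 4 at {V}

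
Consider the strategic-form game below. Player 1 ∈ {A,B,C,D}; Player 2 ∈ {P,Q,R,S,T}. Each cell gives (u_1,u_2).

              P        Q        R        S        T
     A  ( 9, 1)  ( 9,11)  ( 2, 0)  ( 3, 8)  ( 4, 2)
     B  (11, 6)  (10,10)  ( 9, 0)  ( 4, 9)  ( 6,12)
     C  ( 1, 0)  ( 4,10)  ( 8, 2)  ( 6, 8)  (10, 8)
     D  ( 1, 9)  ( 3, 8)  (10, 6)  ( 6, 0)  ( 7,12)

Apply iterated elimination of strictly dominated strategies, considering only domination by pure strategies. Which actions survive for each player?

P1 drop A (B beats it: P:11>9 Q:10>9 R:9>2 S:4>3 T:6>4)
P2 drop P (T beats it: B:12>6 C:8>0 D:12>9)
P2 drop R (Q beats it: B:10>0 C:10>2 D:8>6)
P2 drop S (Q beats it: B:10>9 C:10>8 D:8>0)
P1 drop D (C beats it: Q:4>3 T:10>7)
P1→{B,C} P2→{Q,T}

IESDS → P1:{B,C} P2:{Q,T}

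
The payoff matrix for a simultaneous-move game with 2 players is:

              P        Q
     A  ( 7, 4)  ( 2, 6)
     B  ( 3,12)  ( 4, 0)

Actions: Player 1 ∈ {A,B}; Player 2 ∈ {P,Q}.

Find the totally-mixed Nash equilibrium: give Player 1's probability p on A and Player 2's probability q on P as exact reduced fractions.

(p,q) = (6/7, 1/3)

P1 indiff ⇒ q·7+(1-q)·2 = q·3+(1-q)·4 ⇒ q(4) = (1-q)(2) ⇒ q = 1/3
P2 indiff ⇒ p·4+(1-p)·12 = p·6+(1-p)·0 ⇒ p(-2) = (1-p)(-12) ⇒ p = 6/7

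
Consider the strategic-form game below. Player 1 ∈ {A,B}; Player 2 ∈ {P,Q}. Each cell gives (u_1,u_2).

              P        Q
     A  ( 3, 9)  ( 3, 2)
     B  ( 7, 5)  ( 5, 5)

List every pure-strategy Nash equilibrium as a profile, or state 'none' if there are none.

(A,P): not NE [P1→B gives 7>3]
(A,Q): not NE [P1→B gives 5>3; P2→P gives 9>2]
(B,P): NE
(B,Q): NE

NE set: (B,P), (B,Q)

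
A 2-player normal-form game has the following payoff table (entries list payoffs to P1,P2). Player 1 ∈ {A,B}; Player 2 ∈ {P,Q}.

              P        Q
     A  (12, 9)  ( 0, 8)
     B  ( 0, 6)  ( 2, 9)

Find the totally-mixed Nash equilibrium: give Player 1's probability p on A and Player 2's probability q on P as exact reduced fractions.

P1 indiff ⇒ q·12+(1-q)·0 = q·0+(1-q)·2 ⇒ q(12) = (1-q)(2) ⇒ q = 1/7
P2 indiff ⇒ p·9+(1-p)·6 = p·8+(1-p)·9 ⇒ p(1) = (1-p)(3) ⇒ p = 3/4

(p,q) = (3/4, 1/7)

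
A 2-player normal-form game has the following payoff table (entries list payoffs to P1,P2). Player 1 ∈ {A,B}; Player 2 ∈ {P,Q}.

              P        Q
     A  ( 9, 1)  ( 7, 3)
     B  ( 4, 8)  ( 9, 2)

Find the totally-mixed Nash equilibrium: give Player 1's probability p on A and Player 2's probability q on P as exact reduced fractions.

P1 indiff ⇒ q·9+(1-q)·7 = q·4+(1-q)·9 ⇒ q(5) = (1-q)(2) ⇒ q = 2/7
P2 indiff ⇒ p·1+(1-p)·8 = p·3+(1-p)·2 ⇒ p(-2) = (1-p)(-6) ⇒ p = 3/4

p=3/4, q=2/7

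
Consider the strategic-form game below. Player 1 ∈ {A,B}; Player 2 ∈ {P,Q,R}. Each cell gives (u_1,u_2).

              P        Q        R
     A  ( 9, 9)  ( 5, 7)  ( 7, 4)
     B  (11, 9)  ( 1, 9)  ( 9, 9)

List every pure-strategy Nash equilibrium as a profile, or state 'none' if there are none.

(A,P): not NE [P1→B gives 11>9]
(A,Q): not NE [P2→P gives 9>7]
(A,R): not NE [P1→B gives 9>7; P2→P gives 9>4]
(B,P): NE
(B,Q): not NE [P1→A gives 5>1]
(B,R): NE

PSNE = {(B,P), (B,R)}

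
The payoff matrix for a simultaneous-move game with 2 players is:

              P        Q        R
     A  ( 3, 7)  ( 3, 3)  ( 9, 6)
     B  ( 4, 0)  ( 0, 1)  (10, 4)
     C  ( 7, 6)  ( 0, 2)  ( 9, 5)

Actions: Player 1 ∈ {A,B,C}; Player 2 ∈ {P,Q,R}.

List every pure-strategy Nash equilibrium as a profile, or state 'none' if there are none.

(A,P): not NE [P1→C gives 7>3]
(A,Q): not NE [P2→P gives 7>3]
(A,R): not NE [P1→B gives 10>9; P2→P gives 7>6]
(B,P): not NE [P1→C gives 7>4; P2→R gives 4>0]
(B,Q): not NE [P1→A gives 3>0; P2→R gives 4>1]
(B,R): NE
(C,P): NE
(C,Q): not NE [P1→A gives 3>0; P2→P gives 6>2]
(C,R): not NE [P1→B gives 10>9; P2→P gives 6>5]

PSNE = {(B,R), (C,P)}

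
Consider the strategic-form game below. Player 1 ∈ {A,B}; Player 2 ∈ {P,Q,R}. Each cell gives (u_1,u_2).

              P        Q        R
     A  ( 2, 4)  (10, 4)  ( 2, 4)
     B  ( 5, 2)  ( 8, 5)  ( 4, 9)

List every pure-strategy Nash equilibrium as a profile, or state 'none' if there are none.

(A,P): not NE [P1→B gives 5>2]
(A,Q): NE
(A,R): not NE [P1→B gives 4>2]
(B,P): not NE [P2→R gives 9>2]
(B,Q): not NE [P1→A gives 10>8; P2→R gives 9>5]
(B,R): NE

NE set: (A,Q), (B,R)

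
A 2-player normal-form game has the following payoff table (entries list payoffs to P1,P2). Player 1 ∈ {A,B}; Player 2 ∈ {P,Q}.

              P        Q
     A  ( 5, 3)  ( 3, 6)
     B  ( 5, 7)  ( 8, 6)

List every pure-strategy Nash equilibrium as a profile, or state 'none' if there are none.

(A,P): not NE [P2→Q gives 6>3]
(A,Q): not NE [P1→B gives 8>3]
(B,P): NE
(B,Q): not NE [P2→P gives 7>6]

NE set: (B,P)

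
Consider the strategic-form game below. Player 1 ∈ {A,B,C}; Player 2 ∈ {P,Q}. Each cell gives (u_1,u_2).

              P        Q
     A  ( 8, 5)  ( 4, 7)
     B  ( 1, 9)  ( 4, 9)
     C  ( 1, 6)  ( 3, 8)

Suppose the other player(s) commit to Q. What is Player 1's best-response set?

argmax u_1 = {A,B}

u_1(A vs Q) = 4
u_1(B vs Q) = 4
u_1(C vs Q) = 3
max payoff 4 at {A,B}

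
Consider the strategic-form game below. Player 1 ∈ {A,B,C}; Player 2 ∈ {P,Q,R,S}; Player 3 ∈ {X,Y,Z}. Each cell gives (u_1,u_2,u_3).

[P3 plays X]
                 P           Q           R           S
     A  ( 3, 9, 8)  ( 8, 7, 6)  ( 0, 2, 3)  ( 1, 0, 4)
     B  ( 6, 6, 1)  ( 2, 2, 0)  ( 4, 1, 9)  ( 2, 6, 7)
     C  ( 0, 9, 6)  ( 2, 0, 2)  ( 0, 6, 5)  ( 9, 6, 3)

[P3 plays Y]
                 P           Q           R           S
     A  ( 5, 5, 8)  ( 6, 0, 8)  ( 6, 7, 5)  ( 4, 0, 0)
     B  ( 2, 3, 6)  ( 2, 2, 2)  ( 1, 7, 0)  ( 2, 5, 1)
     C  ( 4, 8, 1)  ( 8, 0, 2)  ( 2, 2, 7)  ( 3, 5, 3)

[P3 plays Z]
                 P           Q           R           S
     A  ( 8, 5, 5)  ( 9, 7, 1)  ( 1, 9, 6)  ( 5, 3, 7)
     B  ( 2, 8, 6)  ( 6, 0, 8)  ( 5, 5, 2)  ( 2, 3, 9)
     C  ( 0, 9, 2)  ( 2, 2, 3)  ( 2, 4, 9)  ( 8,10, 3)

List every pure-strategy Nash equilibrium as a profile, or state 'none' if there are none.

(A,P,X): not NE [P1→B gives 6>3]
(A,P,Y): not NE [P2→R gives 7>5]
(A,P,Z): not NE [P2→R gives 9>5; P3→Y gives 8>5]
(A,Q,X): not NE [P2→P gives 9>7; P3→Y gives 8>6]
(A,Q,Y): not NE [P1→C gives 8>6; P2→R gives 7>0]
(A,Q,Z): not NE [P2→R gives 9>7; P3→Y gives 8>1]
(A,R,X): not NE [P1→B gives 4>0; P2→P gives 9>2; P3→Z gives 6>3]
(A,R,Y): not NE [P3→Z gives 6>5]
(A,R,Z): not NE [P1→B gives 5>1]
(A,S,X): not NE [P1→C gives 9>1; P2→P gives 9>0; P3→Z gives 7>4]
(A,S,Y): not NE [P2→R gives 7>0; P3→Z gives 7>0]
(A,S,Z): not NE [P1→C gives 8>5; P2→R gives 9>3]
(B,P,X): not NE [P3→Z gives 6>1]
(B,P,Y): not NE [P1→A gives 5>2; P2→R gives 7>3]
(B,P,Z): not NE [P1→A gives 8>2]
(B,Q,X): not NE [P1→A gives 8>2; P2→S gives 6>2; P3→Z gives 8>0]
(B,Q,Y): not NE [P1→C gives 8>2; P2→R gives 7>2; P3→Z gives 8>2]
(B,Q,Z): not NE [P1→A gives 9>6; P2→P gives 8>0]
(B,R,X): not NE [P2→S gives 6>1]
(B,R,Y): not NE [P1→A gives 6>1; P3→X gives 9>0]
(B,R,Z): not NE [P2→P gives 8>5; P3→X gives 9>2]
(B,S,X): not NE [P1→C gives 9>2; P3→Z gives 9>7]
(B,S,Y): not NE [P1→A gives 4>2; P2→R gives 7>5; P3→Z gives 9>1]
(B,S,Z): not NE [P1→C gives 8>2; P2→P gives 8>3]
(C,P,X): not NE [P1→B gives 6>0]
(C,P,Y): not NE [P1→A gives 5>4; P3→X gives 6>1]
(C,P,Z): not NE [P1→A gives 8>0; P2→S gives 10>9; P3→X gives 6>2]
(C,Q,X): not NE [P1→A gives 8>2; P2→P gives 9>0; P3→Z gives 3>2]
(C,Q,Y): not NE [P2→P gives 8>0; P3→Z gives 3>2]
(C,Q,Z): not NE [P1→A gives 9>2; P2→S gives 10>2]
(C,R,X): not NE [P1→B gives 4>0; P2→P gives 9>6; P3→Z gives 9>5]
(C,R,Y): not NE [P1→A gives 6>2; P2→P gives 8>2; P3→Z gives 9>7]
(C,R,Z): not NE [P1→B gives 5>2; P2→S gives 10>4]
(C,S,X): not NE [P2→P gives 9>6]
(C,S,Y): not NE [P1→A gives 4>3; P2→P gives 8>5]
(C,S,Z): NE

PSNE = {(C,S,Z)}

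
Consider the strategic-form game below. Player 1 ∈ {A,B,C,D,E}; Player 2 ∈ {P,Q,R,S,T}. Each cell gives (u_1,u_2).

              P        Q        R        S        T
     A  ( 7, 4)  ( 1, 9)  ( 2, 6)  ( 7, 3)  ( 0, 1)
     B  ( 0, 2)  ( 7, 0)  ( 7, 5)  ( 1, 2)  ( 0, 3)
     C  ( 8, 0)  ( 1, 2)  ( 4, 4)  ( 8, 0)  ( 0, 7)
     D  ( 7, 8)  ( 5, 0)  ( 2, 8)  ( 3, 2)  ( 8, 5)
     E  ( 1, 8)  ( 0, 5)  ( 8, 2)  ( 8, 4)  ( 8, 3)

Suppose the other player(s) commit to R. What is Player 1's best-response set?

P1 best: {E}

u_1(A vs R) = 2
u_1(B vs R) = 7
u_1(C vs R) = 4
u_1(D vs R) = 2
u_1(E vs R) = 8
max payoff 8 at {E}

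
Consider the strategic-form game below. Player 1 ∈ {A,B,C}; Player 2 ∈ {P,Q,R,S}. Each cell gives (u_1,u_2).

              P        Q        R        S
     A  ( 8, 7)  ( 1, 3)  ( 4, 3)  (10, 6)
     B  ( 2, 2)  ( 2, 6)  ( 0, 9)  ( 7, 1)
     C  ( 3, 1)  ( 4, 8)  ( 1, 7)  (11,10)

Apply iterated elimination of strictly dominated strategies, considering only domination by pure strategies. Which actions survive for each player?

P1 drop B (C beats it: P:3>2 Q:4>2 R:1>0 S:11>7)
P2 drop Q (S beats it: A:6>3 C:10>8)
P2 drop R (S beats it: A:6>3 C:10>7)
P1→{A,C} P2→{P,S}

Survivors P1:{A,C} P2:{P,S}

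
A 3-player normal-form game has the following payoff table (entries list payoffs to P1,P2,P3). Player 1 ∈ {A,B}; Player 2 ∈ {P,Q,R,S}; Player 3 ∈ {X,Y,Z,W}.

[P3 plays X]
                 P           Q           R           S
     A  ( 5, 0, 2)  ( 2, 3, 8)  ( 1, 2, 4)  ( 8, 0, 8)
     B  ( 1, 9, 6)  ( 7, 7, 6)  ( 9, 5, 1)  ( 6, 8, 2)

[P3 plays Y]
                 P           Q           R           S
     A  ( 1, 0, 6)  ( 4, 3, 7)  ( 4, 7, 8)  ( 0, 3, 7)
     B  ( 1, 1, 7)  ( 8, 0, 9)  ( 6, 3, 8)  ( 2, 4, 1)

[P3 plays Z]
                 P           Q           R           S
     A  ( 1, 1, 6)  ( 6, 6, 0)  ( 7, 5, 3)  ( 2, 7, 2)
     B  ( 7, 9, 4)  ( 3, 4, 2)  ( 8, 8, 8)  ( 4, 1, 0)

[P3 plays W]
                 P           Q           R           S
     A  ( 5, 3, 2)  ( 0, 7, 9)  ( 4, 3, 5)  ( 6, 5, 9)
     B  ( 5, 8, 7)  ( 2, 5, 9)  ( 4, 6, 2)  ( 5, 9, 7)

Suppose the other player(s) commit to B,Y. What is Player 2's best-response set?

u_2(P vs B,Y) = 1
u_2(Q vs B,Y) = 0
u_2(R vs B,Y) = 3
u_2(S vs B,Y) = 4
max payoff 4 at {S}

BR_2 = {S}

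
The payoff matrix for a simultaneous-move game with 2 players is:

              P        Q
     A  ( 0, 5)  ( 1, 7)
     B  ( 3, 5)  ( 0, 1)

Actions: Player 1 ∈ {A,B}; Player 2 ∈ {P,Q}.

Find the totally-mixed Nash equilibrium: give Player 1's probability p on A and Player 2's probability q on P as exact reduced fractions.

P1 indiff ⇒ q·0+(1-q)·1 = q·3+(1-q)·0 ⇒ q(-3) = (1-q)(-1) ⇒ q = 1/4
P2 indiff ⇒ p·5+(1-p)·5 = p·7+(1-p)·1 ⇒ p(-2) = (1-p)(-4) ⇒ p = 2/3

(p,q) = (2/3, 1/4)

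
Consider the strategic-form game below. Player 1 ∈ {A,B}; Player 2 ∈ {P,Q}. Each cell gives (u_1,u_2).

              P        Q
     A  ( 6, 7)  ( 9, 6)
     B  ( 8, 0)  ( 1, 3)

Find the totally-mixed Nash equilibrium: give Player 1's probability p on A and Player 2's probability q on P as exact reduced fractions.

P1 indiff ⇒ q·6+(1-q)·9 = q·8+(1-q)·1 ⇒ q(-2) = (1-q)(-8) ⇒ q = 4/5
P2 indiff ⇒ p·7+(1-p)·0 = p·6+(1-p)·3 ⇒ p(1) = (1-p)(3) ⇒ p = 3/4

(p,q) = (3/4, 4/5)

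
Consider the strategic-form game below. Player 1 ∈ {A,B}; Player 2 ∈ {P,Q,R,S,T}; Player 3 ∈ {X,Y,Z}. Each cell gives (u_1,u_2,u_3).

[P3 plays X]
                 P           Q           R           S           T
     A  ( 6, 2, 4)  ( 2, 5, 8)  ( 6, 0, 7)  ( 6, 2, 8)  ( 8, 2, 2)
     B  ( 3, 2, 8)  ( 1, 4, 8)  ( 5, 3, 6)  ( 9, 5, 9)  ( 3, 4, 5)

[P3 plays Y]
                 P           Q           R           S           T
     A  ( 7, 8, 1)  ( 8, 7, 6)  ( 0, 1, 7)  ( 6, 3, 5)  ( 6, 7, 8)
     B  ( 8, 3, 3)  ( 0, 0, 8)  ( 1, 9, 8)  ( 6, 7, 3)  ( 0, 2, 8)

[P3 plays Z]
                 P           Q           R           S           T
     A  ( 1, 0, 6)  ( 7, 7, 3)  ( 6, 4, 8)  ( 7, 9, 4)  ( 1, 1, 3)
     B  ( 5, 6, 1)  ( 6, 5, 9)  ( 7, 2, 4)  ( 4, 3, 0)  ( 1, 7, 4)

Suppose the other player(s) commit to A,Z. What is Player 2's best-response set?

u_2(P vs A,Z) = 0
u_2(Q vs A,Z) = 7
u_2(R vs A,Z) = 4
u_2(S vs A,Z) = 9
u_2(T vs A,Z) = 1
max payoff 9 at {S}

argmax u_2 = {S}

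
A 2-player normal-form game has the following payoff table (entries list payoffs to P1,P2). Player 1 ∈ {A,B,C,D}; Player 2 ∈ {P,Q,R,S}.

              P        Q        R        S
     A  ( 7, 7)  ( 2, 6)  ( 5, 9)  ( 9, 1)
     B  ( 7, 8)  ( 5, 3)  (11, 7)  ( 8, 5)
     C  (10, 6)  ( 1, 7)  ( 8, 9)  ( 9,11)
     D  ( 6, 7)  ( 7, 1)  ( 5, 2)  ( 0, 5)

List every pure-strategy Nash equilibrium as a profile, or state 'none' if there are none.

PSNE = {(C,S)}

(A,P): not NE [P1→C gives 10>7; P2→R gives 9>7]
(A,Q): not NE [P1→D gives 7>2; P2→R gives 9>6]
(A,R): not NE [P1→B gives 11>5]
(A,S): not NE [P2→R gives 9>1]
(B,P): not NE [P1→C gives 10>7]
(B,Q): not NE [P1→D gives 7>5; P2→P gives 8>3]
(B,R): not NE [P2→P gives 8>7]
(B,S): not NE [P1→C gives 9>8; P2→P gives 8>5]
(C,P): not NE [P2→S gives 11>6]
(C,Q): not NE [P1→D gives 7>1; P2→S gives 11>7]
(C,R): not NE [P1→B gives 11>8; P2→S gives 11>9]
(C,S): NE
(D,P): not NE [P1→C gives 10>6]
(D,Q): not NE [P2→P gives 7>1]
(D,R): not NE [P1→B gives 11>5; P2→P gives 7>2]
(D,S): not NE [P1→C gives 9>0; P2→P gives 7>5]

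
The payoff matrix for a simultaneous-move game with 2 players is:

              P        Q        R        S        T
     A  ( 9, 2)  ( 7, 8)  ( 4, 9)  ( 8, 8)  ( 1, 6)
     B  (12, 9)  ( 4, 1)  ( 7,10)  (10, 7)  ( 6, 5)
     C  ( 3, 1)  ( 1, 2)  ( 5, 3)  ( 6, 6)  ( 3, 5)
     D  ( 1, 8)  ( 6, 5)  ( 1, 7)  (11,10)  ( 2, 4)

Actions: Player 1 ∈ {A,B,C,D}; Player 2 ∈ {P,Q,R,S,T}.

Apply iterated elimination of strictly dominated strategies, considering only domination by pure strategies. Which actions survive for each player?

P1 drop C (B beats it: P:12>3 Q:4>1 R:7>5 S:10>6 T:6>3)
P2 drop Q (R beats it: A:9>8 B:10>1 D:7>5)
P1 drop A (B beats it: P:12>9 R:7>4 S:10>8 T:6>1)
P2 drop T (P beats it: B:9>5 D:8>4)
P1→{B,D} P2→{P,R,S}

Survivors P1:{B,D} P2:{P,R,S}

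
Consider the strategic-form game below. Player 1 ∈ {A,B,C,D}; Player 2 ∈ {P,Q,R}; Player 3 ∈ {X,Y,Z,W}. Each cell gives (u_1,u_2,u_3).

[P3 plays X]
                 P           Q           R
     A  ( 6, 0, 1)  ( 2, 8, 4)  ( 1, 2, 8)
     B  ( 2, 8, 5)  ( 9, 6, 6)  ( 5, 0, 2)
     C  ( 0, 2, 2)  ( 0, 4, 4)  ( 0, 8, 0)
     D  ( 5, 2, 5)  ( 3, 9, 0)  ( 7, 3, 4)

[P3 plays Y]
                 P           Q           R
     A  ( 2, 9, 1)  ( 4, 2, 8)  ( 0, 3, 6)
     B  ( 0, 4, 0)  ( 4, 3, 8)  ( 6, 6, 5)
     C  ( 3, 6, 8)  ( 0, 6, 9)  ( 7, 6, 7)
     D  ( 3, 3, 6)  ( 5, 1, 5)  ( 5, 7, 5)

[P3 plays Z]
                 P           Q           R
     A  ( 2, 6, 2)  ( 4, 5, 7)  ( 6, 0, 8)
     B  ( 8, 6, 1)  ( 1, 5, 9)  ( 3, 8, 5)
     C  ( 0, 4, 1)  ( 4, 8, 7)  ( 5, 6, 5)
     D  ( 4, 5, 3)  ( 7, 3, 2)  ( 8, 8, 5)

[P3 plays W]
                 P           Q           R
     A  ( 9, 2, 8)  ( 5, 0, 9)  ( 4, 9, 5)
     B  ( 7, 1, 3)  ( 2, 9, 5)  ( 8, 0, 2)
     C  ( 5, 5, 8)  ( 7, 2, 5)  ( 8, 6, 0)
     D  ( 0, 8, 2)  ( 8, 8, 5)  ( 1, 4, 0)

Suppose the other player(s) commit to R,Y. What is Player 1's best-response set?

u_1(A vs R,Y) = 0
u_1(B vs R,Y) = 6
u_1(C vs R,Y) = 7
u_1(D vs R,Y) = 5
max payoff 7 at {C}

BR_1 = {C}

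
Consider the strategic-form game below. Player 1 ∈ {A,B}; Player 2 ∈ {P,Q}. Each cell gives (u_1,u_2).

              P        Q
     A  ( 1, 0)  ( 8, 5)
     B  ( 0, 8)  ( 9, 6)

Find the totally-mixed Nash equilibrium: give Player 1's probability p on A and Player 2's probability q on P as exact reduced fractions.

P1 indiff ⇒ q·1+(1-q)·8 = q·0+(1-q)·9 ⇒ q(1) = (1-q)(1) ⇒ q = 1/2
P2 indiff ⇒ p·0+(1-p)·8 = p·5+(1-p)·6 ⇒ p(-5) = (1-p)(-2) ⇒ p = 2/7

P1 mixes 2/7 on A; P2 mixes 1/2 on P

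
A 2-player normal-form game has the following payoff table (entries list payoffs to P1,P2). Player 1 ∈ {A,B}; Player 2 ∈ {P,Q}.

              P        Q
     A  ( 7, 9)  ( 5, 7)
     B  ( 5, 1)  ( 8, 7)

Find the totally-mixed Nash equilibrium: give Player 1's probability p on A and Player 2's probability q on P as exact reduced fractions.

P1 indiff ⇒ q·7+(1-q)·5 = q·5+(1-q)·8 ⇒ q(2) = (1-q)(3) ⇒ q = 3/5
P2 indiff ⇒ p·9+(1-p)·1 = p·7+(1-p)·7 ⇒ p(2) = (1-p)(6) ⇒ p = 3/4

P1 mixes 3/4 on A; P2 mixes 3/5 on P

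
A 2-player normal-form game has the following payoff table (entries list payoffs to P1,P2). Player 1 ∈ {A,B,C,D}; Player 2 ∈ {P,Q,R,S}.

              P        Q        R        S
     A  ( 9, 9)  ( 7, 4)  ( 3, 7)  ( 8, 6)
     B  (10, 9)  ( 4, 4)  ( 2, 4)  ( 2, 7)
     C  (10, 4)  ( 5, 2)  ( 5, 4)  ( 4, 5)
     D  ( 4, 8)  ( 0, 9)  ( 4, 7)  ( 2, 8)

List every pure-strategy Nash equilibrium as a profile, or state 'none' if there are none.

PSNE = {(B,P)}

(A,P): not NE [P1→C gives 10>9]
(A,Q): not NE [P2→P gives 9>4]
(A,R): not NE [P1→C gives 5>3; P2→P gives 9>7]
(A,S): not NE [P2→P gives 9>6]
(B,P): NE
(B,Q): not NE [P1→A gives 7>4; P2→P gives 9>4]
(B,R): not NE [P1→C gives 5>2; P2→P gives 9>4]
(B,S): not NE [P1→A gives 8>2; P2→P gives 9>7]
(C,P): not NE [P2→S gives 5>4]
(C,Q): not NE [P1→A gives 7>5; P2→S gives 5>2]
(C,R): not NE [P2→S gives 5>4]
(C,S): not NE [P1→A gives 8>4]
(D,P): not NE [P1→C gives 10>4; P2→Q gives 9>8]
(D,Q): not NE [P1→A gives 7>0]
(D,R): not NE [P1→C gives 5>4; P2→Q gives 9>7]
(D,S): not NE [P1→A gives 8>2; P2→Q gives 9>8]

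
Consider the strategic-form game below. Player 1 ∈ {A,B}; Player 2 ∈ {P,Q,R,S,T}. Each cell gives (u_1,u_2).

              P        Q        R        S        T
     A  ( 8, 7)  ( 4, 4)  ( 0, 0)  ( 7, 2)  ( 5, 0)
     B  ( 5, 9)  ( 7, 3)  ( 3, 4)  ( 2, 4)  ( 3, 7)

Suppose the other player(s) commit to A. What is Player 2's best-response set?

argmax u_2 = {P}

u_2(P vs A) = 7
u_2(Q vs A) = 4
u_2(R vs A) = 0
u_2(S vs A) = 2
u_2(T vs A) = 0
max payoff 7 at {P}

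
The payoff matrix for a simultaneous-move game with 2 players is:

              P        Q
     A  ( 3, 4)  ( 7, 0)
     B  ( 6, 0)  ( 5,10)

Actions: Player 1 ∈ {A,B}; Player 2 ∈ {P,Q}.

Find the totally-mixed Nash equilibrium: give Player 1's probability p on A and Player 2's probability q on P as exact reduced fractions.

(p,q) = (5/7, 2/5)

P1 indiff ⇒ q·3+(1-q)·7 = q·6+(1-q)·5 ⇒ q(-3) = (1-q)(-2) ⇒ q = 2/5
P2 indiff ⇒ p·4+(1-p)·0 = p·0+(1-p)·10 ⇒ p(4) = (1-p)(10) ⇒ p = 5/7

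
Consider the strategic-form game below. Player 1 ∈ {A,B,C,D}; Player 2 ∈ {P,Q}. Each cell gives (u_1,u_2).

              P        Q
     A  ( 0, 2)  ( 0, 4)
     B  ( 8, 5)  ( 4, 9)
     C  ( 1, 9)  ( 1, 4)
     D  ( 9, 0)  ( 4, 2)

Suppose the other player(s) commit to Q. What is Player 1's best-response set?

u_1(A vs Q) = 0
u_1(B vs Q) = 4
u_1(C vs Q) = 1
u_1(D vs Q) = 4
max payoff 4 at {B,D}

argmax u_1 = {B,D}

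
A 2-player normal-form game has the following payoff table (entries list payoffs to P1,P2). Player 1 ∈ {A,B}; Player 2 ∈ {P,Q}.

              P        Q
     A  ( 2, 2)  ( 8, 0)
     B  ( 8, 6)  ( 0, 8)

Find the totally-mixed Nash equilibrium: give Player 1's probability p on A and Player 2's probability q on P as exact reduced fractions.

P1 indiff ⇒ q·2+(1-q)·8 = q·8+(1-q)·0 ⇒ q(-6) = (1-q)(-8) ⇒ q = 4/7
P2 indiff ⇒ p·2+(1-p)·6 = p·0+(1-p)·8 ⇒ p(2) = (1-p)(2) ⇒ p = 1/2

P1 mixes 1/2 on A; P2 mixes 4/7 on P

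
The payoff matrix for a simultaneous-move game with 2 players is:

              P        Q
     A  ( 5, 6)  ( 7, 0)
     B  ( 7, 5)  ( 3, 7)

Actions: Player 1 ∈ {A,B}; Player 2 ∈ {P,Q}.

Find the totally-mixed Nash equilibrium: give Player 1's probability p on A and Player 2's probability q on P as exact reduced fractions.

P1 indiff ⇒ q·5+(1-q)·7 = q·7+(1-q)·3 ⇒ q(-2) = (1-q)(-4) ⇒ q = 2/3
P2 indiff ⇒ p·6+(1-p)·5 = p·0+(1-p)·7 ⇒ p(6) = (1-p)(2) ⇒ p = 1/4

P1 mixes 1/4 on A; P2 mixes 2/3 on P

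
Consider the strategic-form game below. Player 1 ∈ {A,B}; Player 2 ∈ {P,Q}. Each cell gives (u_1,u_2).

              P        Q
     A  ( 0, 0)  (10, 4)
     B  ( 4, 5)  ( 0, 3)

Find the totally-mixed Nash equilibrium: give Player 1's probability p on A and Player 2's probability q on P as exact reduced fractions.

p=1/3, q=5/7

P1 indiff ⇒ q·0+(1-q)·10 = q·4+(1-q)·0 ⇒ q(-4) = (1-q)(-10) ⇒ q = 5/7
P2 indiff ⇒ p·0+(1-p)·5 = p·4+(1-p)·3 ⇒ p(-4) = (1-p)(-2) ⇒ p = 1/3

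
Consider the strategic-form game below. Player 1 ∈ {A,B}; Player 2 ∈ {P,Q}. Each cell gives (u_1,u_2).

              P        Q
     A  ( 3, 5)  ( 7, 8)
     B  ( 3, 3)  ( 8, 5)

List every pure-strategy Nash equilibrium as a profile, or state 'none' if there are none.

PSNE = {(B,Q)}

(A,P): not NE [P2→Q gives 8>5]
(A,Q): not NE [P1→B gives 8>7]
(B,P): not NE [P2→Q gives 5>3]
(B,Q): NE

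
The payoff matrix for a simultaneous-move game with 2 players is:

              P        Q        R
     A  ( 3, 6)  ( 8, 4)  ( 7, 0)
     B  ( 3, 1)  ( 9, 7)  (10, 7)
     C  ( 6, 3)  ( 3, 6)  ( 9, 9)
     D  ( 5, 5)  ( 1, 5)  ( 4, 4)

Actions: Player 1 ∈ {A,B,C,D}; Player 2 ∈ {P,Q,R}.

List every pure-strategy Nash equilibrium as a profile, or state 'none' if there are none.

(A,P): not NE [P1→C gives 6>3]
(A,Q): not NE [P1→B gives 9>8; P2→P gives 6>4]
(A,R): not NE [P1→B gives 10>7; P2→P gives 6>0]
(B,P): not NE [P1→C gives 6>3; P2→R gives 7>1]
(B,Q): NE
(B,R): NE
(C,P): not NE [P2→R gives 9>3]
(C,Q): not NE [P1→B gives 9>3; P2→R gives 9>6]
(C,R): not NE [P1→B gives 10>9]
(D,P): not NE [P1→C gives 6>5]
(D,Q): not NE [P1→B gives 9>1]
(D,R): not NE [P1→B gives 10>4; P2→Q gives 5>4]

Nash profiles: (B,Q), (B,R)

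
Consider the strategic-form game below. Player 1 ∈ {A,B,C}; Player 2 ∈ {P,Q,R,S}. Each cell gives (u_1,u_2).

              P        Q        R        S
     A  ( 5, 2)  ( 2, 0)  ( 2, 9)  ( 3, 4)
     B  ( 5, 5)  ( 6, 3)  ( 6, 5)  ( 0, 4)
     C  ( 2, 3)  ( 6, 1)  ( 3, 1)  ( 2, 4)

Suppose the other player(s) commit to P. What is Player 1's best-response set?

u_1(A vs P) = 5
u_1(B vs P) = 5
u_1(C vs P) = 2
max payoff 5 at {A,B}

P1 best: {A,B}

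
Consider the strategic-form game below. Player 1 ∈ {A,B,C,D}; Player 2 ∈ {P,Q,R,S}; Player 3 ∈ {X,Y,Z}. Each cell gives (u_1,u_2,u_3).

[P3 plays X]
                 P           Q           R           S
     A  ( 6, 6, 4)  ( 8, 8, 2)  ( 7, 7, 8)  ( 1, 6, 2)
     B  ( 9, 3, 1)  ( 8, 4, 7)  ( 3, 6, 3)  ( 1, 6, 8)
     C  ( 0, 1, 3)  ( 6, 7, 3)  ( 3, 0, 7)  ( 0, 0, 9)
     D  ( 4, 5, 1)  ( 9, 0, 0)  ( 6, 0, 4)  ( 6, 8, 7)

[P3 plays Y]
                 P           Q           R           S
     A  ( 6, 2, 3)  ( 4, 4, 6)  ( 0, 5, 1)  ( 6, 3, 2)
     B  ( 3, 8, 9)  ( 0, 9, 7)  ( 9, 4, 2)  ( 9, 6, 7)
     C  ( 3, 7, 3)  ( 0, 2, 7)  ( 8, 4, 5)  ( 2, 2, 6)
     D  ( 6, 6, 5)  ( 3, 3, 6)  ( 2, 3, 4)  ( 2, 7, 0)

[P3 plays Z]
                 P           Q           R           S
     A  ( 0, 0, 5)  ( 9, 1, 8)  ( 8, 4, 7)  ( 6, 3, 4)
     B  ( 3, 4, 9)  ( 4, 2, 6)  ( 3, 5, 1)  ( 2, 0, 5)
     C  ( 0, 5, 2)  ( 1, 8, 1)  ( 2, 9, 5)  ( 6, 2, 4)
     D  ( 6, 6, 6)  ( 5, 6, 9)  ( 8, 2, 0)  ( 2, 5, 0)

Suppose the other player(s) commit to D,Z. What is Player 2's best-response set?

u_2(P vs D,Z) = 6
u_2(Q vs D,Z) = 6
u_2(R vs D,Z) = 2
u_2(S vs D,Z) = 5
max payoff 6 at {P,Q}

argmax u_2 = {P,Q}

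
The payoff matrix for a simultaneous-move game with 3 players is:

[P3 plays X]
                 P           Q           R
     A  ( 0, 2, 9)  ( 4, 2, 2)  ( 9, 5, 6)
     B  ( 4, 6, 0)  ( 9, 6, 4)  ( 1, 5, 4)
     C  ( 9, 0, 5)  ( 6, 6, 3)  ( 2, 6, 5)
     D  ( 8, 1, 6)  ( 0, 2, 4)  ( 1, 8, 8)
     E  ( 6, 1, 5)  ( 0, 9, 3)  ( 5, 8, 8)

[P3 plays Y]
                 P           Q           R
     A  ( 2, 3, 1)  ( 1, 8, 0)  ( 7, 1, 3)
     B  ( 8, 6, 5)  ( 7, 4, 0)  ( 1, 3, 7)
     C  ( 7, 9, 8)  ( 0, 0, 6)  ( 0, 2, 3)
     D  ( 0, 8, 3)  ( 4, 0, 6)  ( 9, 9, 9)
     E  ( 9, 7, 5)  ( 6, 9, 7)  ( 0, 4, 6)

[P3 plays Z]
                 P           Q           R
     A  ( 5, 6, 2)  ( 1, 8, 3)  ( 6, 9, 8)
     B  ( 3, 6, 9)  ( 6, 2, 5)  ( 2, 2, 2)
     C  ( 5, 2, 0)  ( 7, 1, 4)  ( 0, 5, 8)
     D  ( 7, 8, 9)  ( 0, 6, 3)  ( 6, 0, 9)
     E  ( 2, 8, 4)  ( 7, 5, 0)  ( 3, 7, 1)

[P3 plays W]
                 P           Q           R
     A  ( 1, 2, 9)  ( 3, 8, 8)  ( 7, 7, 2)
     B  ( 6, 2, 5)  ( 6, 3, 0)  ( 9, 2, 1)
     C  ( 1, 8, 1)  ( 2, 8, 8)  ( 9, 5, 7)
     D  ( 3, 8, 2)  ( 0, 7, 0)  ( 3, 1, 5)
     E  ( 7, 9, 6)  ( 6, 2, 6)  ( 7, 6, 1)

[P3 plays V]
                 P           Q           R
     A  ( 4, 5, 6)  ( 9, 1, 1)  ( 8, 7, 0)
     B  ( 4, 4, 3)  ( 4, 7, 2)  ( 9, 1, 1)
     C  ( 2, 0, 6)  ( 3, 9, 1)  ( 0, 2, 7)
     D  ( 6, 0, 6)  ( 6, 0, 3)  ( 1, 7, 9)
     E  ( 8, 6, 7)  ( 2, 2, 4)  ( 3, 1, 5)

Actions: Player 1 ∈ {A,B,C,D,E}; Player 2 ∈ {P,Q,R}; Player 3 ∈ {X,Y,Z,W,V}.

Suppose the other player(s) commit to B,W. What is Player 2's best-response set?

u_2(P vs B,W) = 2
u_2(Q vs B,W) = 3
u_2(R vs B,W) = 2
max payoff 3 at {Q}

BR_2 = {Q}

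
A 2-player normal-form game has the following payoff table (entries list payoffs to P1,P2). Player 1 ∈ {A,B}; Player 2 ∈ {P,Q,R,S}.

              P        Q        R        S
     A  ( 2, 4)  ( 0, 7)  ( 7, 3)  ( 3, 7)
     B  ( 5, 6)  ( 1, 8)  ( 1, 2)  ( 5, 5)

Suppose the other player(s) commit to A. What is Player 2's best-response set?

BR_2 = {Q,S}

u_2(P vs A) = 4
u_2(Q vs A) = 7
u_2(R vs A) = 3
u_2(S vs A) = 7
max payoff 7 at {Q,S}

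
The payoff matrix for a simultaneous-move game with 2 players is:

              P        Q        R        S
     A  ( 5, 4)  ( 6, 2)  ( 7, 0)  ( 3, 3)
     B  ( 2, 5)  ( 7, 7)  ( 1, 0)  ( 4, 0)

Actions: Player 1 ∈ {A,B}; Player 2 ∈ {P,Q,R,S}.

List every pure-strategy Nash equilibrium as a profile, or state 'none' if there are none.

NE set: (A,P), (B,Q)

(A,P): NE
(A,Q): not NE [P1→B gives 7>6; P2→P gives 4>2]
(A,R): not NE [P2→P gives 4>0]
(A,S): not NE [P1→B gives 4>3; P2→P gives 4>3]
(B,P): not NE [P1→A gives 5>2; P2→Q gives 7>5]
(B,Q): NE
(B,R): not NE [P1→A gives 7>1; P2→Q gives 7>0]
(B,S): not NE [P2→Q gives 7>0]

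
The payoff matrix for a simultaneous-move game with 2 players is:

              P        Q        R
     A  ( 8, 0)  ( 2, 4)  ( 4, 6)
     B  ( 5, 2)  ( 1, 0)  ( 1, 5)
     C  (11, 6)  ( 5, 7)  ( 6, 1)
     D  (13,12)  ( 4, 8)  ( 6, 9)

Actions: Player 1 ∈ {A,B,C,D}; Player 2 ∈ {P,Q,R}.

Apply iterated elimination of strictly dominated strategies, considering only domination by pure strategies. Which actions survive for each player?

Remaining: P1:{C,D} P2:{P,Q}

P1 drop A (C beats it: P:11>8 Q:5>2 R:6>4)
P1 drop B (C beats it: P:11>5 Q:5>1 R:6>1)
P2 drop R (P beats it: C:6>1 D:12>9)
P1→{C,D} P2→{P,Q}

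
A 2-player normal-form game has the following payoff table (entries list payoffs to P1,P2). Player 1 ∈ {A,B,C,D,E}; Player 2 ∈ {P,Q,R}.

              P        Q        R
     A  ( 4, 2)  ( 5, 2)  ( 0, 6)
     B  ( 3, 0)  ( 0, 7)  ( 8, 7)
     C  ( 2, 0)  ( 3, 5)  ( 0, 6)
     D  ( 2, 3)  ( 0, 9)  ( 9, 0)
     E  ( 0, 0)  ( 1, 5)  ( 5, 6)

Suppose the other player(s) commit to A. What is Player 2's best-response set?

u_2(P vs A) = 2
u_2(Q vs A) = 2
u_2(R vs A) = 6
max payoff 6 at {R}

argmax u_2 = {R}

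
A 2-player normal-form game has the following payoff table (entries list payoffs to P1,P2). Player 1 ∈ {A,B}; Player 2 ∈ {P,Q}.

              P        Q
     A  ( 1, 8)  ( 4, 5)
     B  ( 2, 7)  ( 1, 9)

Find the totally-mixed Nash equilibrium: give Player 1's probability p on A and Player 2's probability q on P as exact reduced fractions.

P1 mixes 2/5 on A; P2 mixes 3/4 on P

P1 indiff ⇒ q·1+(1-q)·4 = q·2+(1-q)·1 ⇒ q(-1) = (1-q)(-3) ⇒ q = 3/4
P2 indiff ⇒ p·8+(1-p)·7 = p·5+(1-p)·9 ⇒ p(3) = (1-p)(2) ⇒ p = 2/5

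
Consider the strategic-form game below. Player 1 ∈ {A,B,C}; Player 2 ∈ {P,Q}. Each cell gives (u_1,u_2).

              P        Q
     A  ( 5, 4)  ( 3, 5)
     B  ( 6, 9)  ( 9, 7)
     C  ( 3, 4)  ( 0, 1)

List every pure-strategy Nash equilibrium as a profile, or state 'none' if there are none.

Nash profiles: (B,P)

(A,P): not NE [P1→B gives 6>5; P2→Q gives 5>4]
(A,Q): not NE [P1→B gives 9>3]
(B,P): NE
(B,Q): not NE [P2→P gives 9>7]
(C,P): not NE [P1→B gives 6>3]
(C,Q): not NE [P1→B gives 9>0; P2→P gives 4>1]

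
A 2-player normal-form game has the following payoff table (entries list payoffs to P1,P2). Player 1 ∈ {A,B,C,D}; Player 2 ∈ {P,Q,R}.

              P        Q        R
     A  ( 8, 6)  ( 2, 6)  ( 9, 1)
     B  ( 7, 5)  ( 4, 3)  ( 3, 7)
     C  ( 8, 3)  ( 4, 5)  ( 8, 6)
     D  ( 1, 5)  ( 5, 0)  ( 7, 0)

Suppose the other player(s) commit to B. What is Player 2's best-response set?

u_2(P vs B) = 5
u_2(Q vs B) = 3
u_2(R vs B) = 7
max payoff 7 at {R}

P2 best: {R}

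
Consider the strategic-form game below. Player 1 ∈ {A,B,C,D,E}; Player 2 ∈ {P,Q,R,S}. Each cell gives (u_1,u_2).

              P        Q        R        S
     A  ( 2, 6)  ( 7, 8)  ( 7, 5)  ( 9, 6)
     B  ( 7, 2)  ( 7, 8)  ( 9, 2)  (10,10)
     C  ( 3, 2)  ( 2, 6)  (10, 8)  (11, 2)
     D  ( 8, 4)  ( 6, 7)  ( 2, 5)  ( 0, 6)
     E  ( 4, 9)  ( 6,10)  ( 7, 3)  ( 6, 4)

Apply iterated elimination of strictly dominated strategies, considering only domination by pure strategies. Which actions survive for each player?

IESDS → P1:{A,B,C} P2:{Q,R,S}

P1 drop E (B beats it: P:7>4 Q:7>6 R:9>7 S:10>6)
P2 drop P (Q beats it: A:8>6 B:8>2 C:6>2 D:7>4)
P1 drop D (A beats it: Q:7>6 R:7>2 S:9>0)
P1→{A,B,C} P2→{Q,R,S}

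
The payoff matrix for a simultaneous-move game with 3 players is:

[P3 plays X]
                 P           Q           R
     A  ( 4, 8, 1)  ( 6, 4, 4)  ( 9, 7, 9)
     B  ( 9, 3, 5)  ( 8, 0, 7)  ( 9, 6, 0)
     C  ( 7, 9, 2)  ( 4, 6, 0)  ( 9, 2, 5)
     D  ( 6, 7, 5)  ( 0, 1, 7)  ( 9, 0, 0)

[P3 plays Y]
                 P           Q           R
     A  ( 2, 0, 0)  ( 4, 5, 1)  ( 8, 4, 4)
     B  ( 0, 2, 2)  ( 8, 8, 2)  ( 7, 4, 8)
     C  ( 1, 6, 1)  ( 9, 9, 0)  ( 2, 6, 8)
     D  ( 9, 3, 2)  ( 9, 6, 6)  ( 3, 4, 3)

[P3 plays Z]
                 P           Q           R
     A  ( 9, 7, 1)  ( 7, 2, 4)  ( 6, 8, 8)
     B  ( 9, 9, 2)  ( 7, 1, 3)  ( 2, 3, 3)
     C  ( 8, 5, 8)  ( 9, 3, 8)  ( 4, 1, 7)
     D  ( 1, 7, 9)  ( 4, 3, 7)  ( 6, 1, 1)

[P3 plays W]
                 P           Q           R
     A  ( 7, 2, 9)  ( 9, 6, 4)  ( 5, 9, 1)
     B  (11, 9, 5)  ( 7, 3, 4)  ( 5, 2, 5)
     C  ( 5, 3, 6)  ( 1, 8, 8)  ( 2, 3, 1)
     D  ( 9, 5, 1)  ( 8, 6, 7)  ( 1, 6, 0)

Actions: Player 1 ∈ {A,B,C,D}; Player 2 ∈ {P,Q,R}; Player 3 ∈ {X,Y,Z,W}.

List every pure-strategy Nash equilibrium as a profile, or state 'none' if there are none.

(A,P,X): not NE [P1→B gives 9>4; P3→W gives 9>1]
(A,P,Y): not NE [P1→D gives 9>2; P2→Q gives 5>0; P3→W gives 9>0]
(A,P,Z): not NE [P2→R gives 8>7; P3→W gives 9>1]
(A,P,W): not NE [P1→B gives 11>7; P2→R gives 9>2]
(A,Q,X): not NE [P1→B gives 8>6; P2→P gives 8>4]
(A,Q,Y): not NE [P1→D gives 9>4; P3→W gives 4>1]
(A,Q,Z): not NE [P1→C gives 9>7; P2→R gives 8>2]
(A,Q,W): not NE [P2→R gives 9>6]
(A,R,X): not NE [P2→P gives 8>7]
(A,R,Y): not NE [P2→Q gives 5>4; P3→X gives 9>4]
(A,R,Z): not NE [P3→X gives 9>8]
(A,R,W): not NE [P3→X gives 9>1]
(B,P,X): not NE [P2→R gives 6>3]
(B,P,Y): not NE [P1→D gives 9>0; P2→Q gives 8>2; P3→W gives 5>2]
(B,P,Z): not NE [P3→W gives 5>2]
(B,P,W): NE
(B,Q,X): not NE [P2→R gives 6>0]
(B,Q,Y): not NE [P1→D gives 9>8; P3→X gives 7>2]
(B,Q,Z): not NE [P1→C gives 9>7; P2→P gives 9>1; P3→X gives 7>3]
(B,Q,W): not NE [P1→A gives 9>7; P2→P gives 9>3; P3→X gives 7>4]
(B,R,X): not NE [P3→Y gives 8>0]
(B,R,Y): not NE [P1→A gives 8>7; P2→Q gives 8>4]
(B,R,Z): not NE [P1→D gives 6>2; P2→P gives 9>3; P3→Y gives 8>3]
(B,R,W): not NE [P2→P gives 9>2; P3→Y gives 8>5]
(C,P,X): not NE [P1→B gives 9>7; P3→Z gives 8>2]
(C,P,Y): not NE [P1→D gives 9>1; P2→Q gives 9>6; P3→Z gives 8>1]
(C,P,Z): not NE [P1→B gives 9>8]
(C,P,W): not NE [P1→B gives 11>5; P2→Q gives 8>3; P3→Z gives 8>6]
(C,Q,X): not NE [P1→B gives 8>4; P2→P gives 9>6; P3→W gives 8>0]
(C,Q,Y): not NE [P3→W gives 8>0]
(C,Q,Z): not NE [P2→P gives 5>3]
(C,Q,W): not NE [P1→A gives 9>1]
(C,R,X): not NE [P2→P gives 9>2; P3→Y gives 8>5]
(C,R,Y): not NE [P1→A gives 8>2; P2→Q gives 9>6]
(C,R,Z): not NE [P1→D gives 6>4; P2→P gives 5>1; P3→Y gives 8>7]
(C,R,W): not NE [P1→B gives 5>2; P2→Q gives 8>3; P3→Y gives 8>1]
(D,P,X): not NE [P1→B gives 9>6; P3→Z gives 9>5]
(D,P,Y): not NE [P2→Q gives 6>3; P3→Z gives 9>2]
(D,P,Z): not NE [P1→B gives 9>1]
(D,P,W): not NE [P1→B gives 11>9; P2→R gives 6>5; P3→Z gives 9>1]
(D,Q,X): not NE [P1→B gives 8>0; P2→P gives 7>1]
(D,Q,Y): not NE [P3→W gives 7>6]
(D,Q,Z): not NE [P1→C gives 9>4; P2→P gives 7>3]
(D,Q,W): not NE [P1→A gives 9>8]
(D,R,X): not NE [P2→P gives 7>0; P3→Y gives 3>0]
(D,R,Y): not NE [P1→A gives 8>3; P2→Q gives 6>4]
(D,R,Z): not NE [P2→P gives 7>1; P3→Y gives 3>1]
(D,R,W): not NE [P1→B gives 5>1; P3→Y gives 3>0]

NE set: (B,P,W)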